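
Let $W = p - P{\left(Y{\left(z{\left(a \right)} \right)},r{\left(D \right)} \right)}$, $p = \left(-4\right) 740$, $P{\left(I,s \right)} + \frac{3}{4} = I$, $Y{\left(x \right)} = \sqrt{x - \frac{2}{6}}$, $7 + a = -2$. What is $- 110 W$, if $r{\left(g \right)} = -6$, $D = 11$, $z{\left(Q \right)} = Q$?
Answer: $\frac{651035}{2} + \frac{220 i \sqrt{21}}{3} \approx 3.2552 \cdot 10^{5} + 336.06 i$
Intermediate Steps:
$a = -9$ ($a = -7 - 2 = -9$)
$Y{\left(x \right)} = \sqrt{- \frac{1}{3} + x}$ ($Y{\left(x \right)} = \sqrt{x - \frac{1}{3}} = \sqrt{- \frac{1}{3} + x}$)
$P{\left(I,s \right)} = - \frac{3}{4} + I$
$p = -2960$
$W = - \frac{11837}{4} - \frac{2 i \sqrt{21}}{3}$ ($W = -2960 - \left(- \frac{3}{4} + \frac{\sqrt{-3 + 9 \left(-9\right)}}{3}\right) = -2960 - \left(- \frac{3}{4} + \frac{\sqrt{-3 - 81}}{3}\right) = -2960 - \left(- \frac{3}{4} + \frac{\sqrt{-84}}{3}\right) = -2960 - \left(- \frac{3}{4} + \frac{2 i \sqrt{21}}{3}\right) = -2960 + \left(\frac{3}{4} - \frac{2 i \sqrt{21}}{3}\right) = - \frac{11837}{4} - \frac{2 i \sqrt{21}}{3} \approx -2959.3 - 3.055 i$)
$- 110 W = - 110 \left(- \frac{11837}{4} - \frac{2 i \sqrt{21}}{3}\right) = \frac{651035}{2} + \frac{220 i \sqrt{21}}{3}$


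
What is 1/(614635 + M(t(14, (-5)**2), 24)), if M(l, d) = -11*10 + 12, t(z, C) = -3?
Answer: 1/614537 ≈ 1.6272e-6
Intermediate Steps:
M(l, d) = -98 (M(l, d) = -110 + 12 = -98)
1/(614635 + M(t(14, (-5)**2), 24)) = 1/(614635 - 98) = 1/614537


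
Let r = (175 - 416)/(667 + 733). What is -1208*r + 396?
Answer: 105691/175 ≈ 603.95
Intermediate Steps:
r = -241/1400 ≈ -0.17214
-1208*r + 396 = -1208*(-241/1400) + 396 = 36391/175 + 396 = 105691/175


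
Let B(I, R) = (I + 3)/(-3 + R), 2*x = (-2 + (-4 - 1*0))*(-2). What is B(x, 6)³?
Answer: 27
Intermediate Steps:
x = 6 (x = ((-2 + (-4 - 1*0))*(-2))/2 = ((-2 + (-4 + 0))*(-2))/2 = ((-2 - 4)*(-2))/2 = (-6*(-2))/2 = (½)*12 = 6)
B(I, R) = (3 + I)/(-3 + R)
B(x, 6)³ = ((3 + 6)/(-3 + 6))³ = (9/3)³ = ((⅓)*9)³ = 3³ = 27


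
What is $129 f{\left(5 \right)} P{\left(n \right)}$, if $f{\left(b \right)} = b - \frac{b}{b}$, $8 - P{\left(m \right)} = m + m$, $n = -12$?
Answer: $16512$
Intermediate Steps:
$P{\left(m \right)} = 8 - 2 m$ ($P{\left(m \right)} = 8 - \left(m + m\right) = 8 - 2 m$)
$f{\left(b \right)} = -1 + b$ ($f{\left(b \right)} = b - 1 = -1 + b$)
$129 f{\left(5 \right)} P{\left(n \right)} = 129 \left(-1 + 5\right) \left(8 - -24\right) = 129 \cdot 4 \left(8 + 24\right) = 516 \cdot 32 = 16512$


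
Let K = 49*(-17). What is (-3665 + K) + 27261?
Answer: 22763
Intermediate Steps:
K = -833
(-3665 + K) + 27261 = (-3665 - 833) + 27261 = -4498 + 27261 = 22763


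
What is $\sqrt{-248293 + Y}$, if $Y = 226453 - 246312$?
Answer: $2 i \sqrt{67038} \approx 517.83 i$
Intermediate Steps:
$Y = -19859$ ($Y = 226453 - 246312 = -19859$)
$\sqrt{-248293 + Y} = \sqrt{-248293 - 19859} = \sqrt{-268152} = 2 i \sqrt{67038}$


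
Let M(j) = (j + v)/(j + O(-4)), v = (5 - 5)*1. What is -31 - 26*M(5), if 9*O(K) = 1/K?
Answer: -10229/179 ≈ -57.145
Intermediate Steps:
v = 0 (v = 0*1 = 0)
O(K) = 1/(9*K) (O(K) = (1/K)/9 = 1/(9*K))
M(j) = j/(-1/36 + j) (M(j) = (j + 0)/(j + (⅑)/(-4)) = j/(j + (⅑)*(-¼)) = j/(j - 1/36) = j/(-1/36 + j))
-31 - 26*M(5) = -31 - 936*5/(-1 + 36*5) = -31 - 936*5/(-1 + 180) = -31 - 936*5/179 = -31 - 26*180/179 = -31 - 4680/179 = -10229/179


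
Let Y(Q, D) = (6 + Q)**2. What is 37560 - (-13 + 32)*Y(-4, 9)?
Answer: 37484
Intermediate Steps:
37560 - (-13 + 32)*Y(-4, 9) = 37560 - (-13 + 32)*(6 - 4)**2 = 37560 - 19*2**2 = 37560 - 19*4 = 37560 - 1*76 = 37560 - 76 = 37484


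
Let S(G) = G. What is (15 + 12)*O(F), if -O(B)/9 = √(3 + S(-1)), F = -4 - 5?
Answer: -243*√2 ≈ -343.65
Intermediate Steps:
F = -9
O(B) = -9*√2 (O(B) = -9*√(3 - 1) = -9*√2)
(15 + 12)*O(F) = (15 + 12)*(-9*√2) = 27*(-9*√2) = -243*√2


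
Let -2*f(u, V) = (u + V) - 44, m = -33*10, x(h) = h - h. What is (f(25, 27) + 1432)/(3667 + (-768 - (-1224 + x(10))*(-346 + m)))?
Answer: -1428/824525 ≈ -0.0017319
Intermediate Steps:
x(h) = 0
m = -330
f(u, V) = 22 - V/2 - u/2 (f(u, V) = -((u + V) - 44)/2 = -((V + u) - 44)/2 = -(-44 + V + u)/2 = 22 - V/2 - u/2)
(f(25, 27) + 1432)/(3667 + (-768 - (-1224 + x(10))*(-346 + m))) = ((22 - 1/2*27 - 1/2*25) + 1432)/(3667 + (-768 - (-1224 + 0)*(-346 - 330))) = ((22 - 27/2 - 25/2) + 1432)/(3667 + (-768 - (-1224)*(-676))) = (-4 + 1432)/(3667 + (-768 - 1*827424)) = 1428/(3667 + (-768 - 827424)) = 1428/(3667 - 828192) = 1428/(-824525) = 1428*(-1/824525) = -1428/824525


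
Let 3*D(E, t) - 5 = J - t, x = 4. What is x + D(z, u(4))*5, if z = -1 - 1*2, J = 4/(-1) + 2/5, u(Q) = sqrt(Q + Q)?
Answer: 19/3 - 10*sqrt(2)/3 ≈ 1.6193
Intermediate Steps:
u(Q) = sqrt(2)*sqrt(Q) (u(Q) = sqrt(2*Q) = sqrt(2)*sqrt(Q))
J = -18/5 (J = 4*(-1) + 2*(1/5) = -4 + 2/5 = -18/5 ≈ -3.6000)
z = -3 (z = -1 - 2 = -3)
D(E, t) = 7/15 - t/3 (D(E, t) = 5/3 + (-18/5 - t)/3 = 5/3 + (-6/5 - t/3) = 7/15 - t/3)
x + D(z, u(4))*5 = 4 + (7/15 - sqrt(2)*sqrt(4)/3)*5 = 4 + (7/15 - sqrt(2)*2/3)*5 = 4 + (7/15 - 2*sqrt(2)/3)*5 = 4 + (7/3 - 10*sqrt(2)/3) = 19/3 - 10*sqrt(2)/3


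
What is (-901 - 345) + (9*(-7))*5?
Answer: -1561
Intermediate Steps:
(-901 - 345) + (9*(-7))*5 = -1246 - 63*5 = -1246 - 315 = -1561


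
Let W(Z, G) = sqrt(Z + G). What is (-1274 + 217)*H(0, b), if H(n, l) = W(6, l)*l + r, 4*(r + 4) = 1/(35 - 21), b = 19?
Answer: -769647/8 ≈ -96206.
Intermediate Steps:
r = -223/56 (r = -4 + 1/(4*(35 - 21)) = -4 + (1/4)/14 = -4 + (1/4)*(1/14) = -4 + 1/56 = -223/56 ≈ -3.9821)
W(Z, G) = sqrt(G + Z)
H(n, l) = -223/56 + l*sqrt(6 + l) (H(n, l) = sqrt(l + 6)*l - 223/56 = sqrt(6 + l)*l - 223/56 = l*sqrt(6 + l) - 223/56 = -223/56 + l*sqrt(6 + l))
(-1274 + 217)*H(0, b) = (-1274 + 217)*(-223/56 + 19*sqrt(6 + 19)) = -1057*(-223/56 + 19*sqrt(25)) = -1057*(-223/56 + 19*5) = -1057*(-223/56 + 95) = -1057*5097/56 = -769647/8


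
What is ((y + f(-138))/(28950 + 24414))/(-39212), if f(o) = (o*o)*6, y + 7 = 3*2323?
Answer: -60613/1046254584 ≈ -5.7933e-5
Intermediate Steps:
y = 6962 (y = -7 + 3*2323 = -7 + 6969 = 6962)
f(o) = 6*o² (f(o) = o²*6 = 6*o²)
((y + f(-138))/(28950 + 24414))/(-39212) = ((6962 + 6*(-138)²)/(28950 + 24414))/(-39212) = ((6962 + 6*19044)/53364)*(-1/39212) = ((6962 + 114264)*(1/53364))*(-1/39212) = (121226*(1/53364))*(-1/39212) = (60613/26682)*(-1/39212) = -60613/1046254584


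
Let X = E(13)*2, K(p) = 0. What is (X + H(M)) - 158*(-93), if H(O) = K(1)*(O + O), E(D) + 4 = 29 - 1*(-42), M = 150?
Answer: 14828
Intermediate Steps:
E(D) = 67 (E(D) = -4 + (29 - 1*(-42)) = -4 + (29 + 42) = -4 + 71 = 67)
X = 134 (X = 67*2 = 134)
H(O) = 0 (H(O) = 0*(O + O) = 0*(2*O) = 0)
(X + H(M)) - 158*(-93) = (134 + 0) - 158*(-93) = 134 + 14694 = 14828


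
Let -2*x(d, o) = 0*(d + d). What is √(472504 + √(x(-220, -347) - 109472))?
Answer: 2*√(118126 + I*√6842) ≈ 687.39 + 0.24067*I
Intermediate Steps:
x(d, o) = 0 (x(d, o) = -0*(d + d) = -0*2*d = -½*0 = 0)
√(472504 + √(x(-220, -347) - 109472)) = √(472504 + √(0 - 109472)) = √(472504 + √(-109472)) = √(472504 + 4*I*√6842)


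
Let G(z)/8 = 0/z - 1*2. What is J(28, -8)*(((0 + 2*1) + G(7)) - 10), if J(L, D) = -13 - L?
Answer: 984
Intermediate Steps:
G(z) = -16 (G(z) = 8*(0/z - 1*2) = 8*(0 - 2) = 8*(-2) = -16)
J(28, -8)*(((0 + 2*1) + G(7)) - 10) = (-13 - 1*28)*(((0 + 2*1) - 16) - 10) = (-13 - 28)*(((0 + 2) - 16) - 10) = -41*((2 - 16) - 10) = -41*(-14 - 10) = -41*(-24) = 984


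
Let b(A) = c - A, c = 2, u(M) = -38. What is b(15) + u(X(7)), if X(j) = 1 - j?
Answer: -51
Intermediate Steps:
b(A) = 2 - A
b(15) + u(X(7)) = (2 - 1*15) - 38 = (2 - 15) - 38 = -13 - 38 = -51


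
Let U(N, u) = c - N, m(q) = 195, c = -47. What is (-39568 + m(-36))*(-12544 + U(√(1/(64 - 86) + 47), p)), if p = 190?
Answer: 495745443 + 39373*√22726/22 ≈ 4.9602e+8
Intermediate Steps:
U(N, u) = -47 - N
(-39568 + m(-36))*(-12544 + U(√(1/(64 - 86) + 47), p)) = (-39568 + 195)*(-12544 + (-47 - √(1/(64 - 86) + 47))) = -39373*(-12544 + (-47 - √(1/(-22) + 47))) = -39373*(-12544 + (-47 - √(-1/22 + 47))) = -39373*(-12544 + (-47 - √(1033/22))) = -39373*(-12544 + (-47 - √22726/22)) = -39373*(-12591 - √22726/22) = 495745443 + 39373*√22726/22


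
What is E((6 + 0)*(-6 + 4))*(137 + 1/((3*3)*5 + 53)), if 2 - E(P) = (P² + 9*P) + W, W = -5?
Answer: -389383/98 ≈ -3973.3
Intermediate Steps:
E(P) = 7 - P² - 9*P (E(P) = 2 - ((P² + 9*P) - 5) = 2 - (-5 + P² + 9*P) = 2 + (5 - P² - 9*P) = 7 - P² - 9*P)
E((6 + 0)*(-6 + 4))*(137 + 1/((3*3)*5 + 53)) = (7 - ((6 + 0)*(-6 + 4))² - 9*(6 + 0)*(-6 + 4))*(137 + 1/((3*3)*5 + 53)) = (7 - (6*(-2))² - 54*(-2))*(137 + 1/(9*5 + 53)) = (7 - 1*(-12)² - 9*(-12))*(137 + 1/(45 + 53)) = (7 - 1*144 + 108)*(137 + 1/98) = (7 - 144 + 108)*(137 + 1/98) = -29*13427/98 = -389383/98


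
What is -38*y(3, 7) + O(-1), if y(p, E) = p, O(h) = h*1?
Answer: -115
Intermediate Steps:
O(h) = h
-38*y(3, 7) + O(-1) = -38*3 - 1 = -114 - 1 = -115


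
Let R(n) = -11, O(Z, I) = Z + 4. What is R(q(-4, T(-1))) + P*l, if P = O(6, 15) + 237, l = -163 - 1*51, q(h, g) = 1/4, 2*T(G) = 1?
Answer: -52869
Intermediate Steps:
T(G) = ½ (T(G) = (½)*1 = ½)
q(h, g) = ¼
O(Z, I) = 4 + Z
l = -214 (l = -163 - 51 = -214)
P = 247 (P = (4 + 6) + 237 = 10 + 237 = 247)
R(q(-4, T(-1))) + P*l = -11 + 247*(-214) = -11 - 52858 = -52869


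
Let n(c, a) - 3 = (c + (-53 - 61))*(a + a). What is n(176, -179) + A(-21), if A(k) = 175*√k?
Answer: -22193 + 175*I*√21 ≈ -22193.0 + 801.95*I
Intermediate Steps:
n(c, a) = 3 + 2*a*(-114 + c) (n(c, a) = 3 + (c + (-53 - 61))*(a + a) = 3 + (c - 114)*(2*a) = 3 + (-114 + c)*(2*a) = 3 + 2*a*(-114 + c))
n(176, -179) + A(-21) = (3 - 228*(-179) + 2*(-179)*176) + 175*√(-21) = (3 + 40812 - 63008) + 175*(I*√21) = -22193 + 175*I*√21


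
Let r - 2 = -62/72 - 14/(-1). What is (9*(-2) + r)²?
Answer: 10609/1296 ≈ 8.1860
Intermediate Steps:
r = 545/36 (r = 2 + (-62/72 - 14/(-1)) = 2 + (-62*1/72 - 14*(-1)) = 2 + (-31/36 + 14) = 2 + 473/36 = 545/36 ≈ 15.139)
(9*(-2) + r)² = (9*(-2) + 545/36)² = (-18 + 545/36)² = (-103/36)² = 10609/1296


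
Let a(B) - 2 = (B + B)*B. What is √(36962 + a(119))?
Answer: 9*√806 ≈ 255.51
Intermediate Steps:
a(B) = 2 + 2*B² (a(B) = 2 + (B + B)*B = 2 + (2*B)*B = 2 + 2*B²)
√(36962 + a(119)) = √(36962 + (2 + 2*119²)) = √(36962 + (2 + 2*14161)) = √(36962 + (2 + 28322)) = √(36962 + 28324) = √65286 = 9*√806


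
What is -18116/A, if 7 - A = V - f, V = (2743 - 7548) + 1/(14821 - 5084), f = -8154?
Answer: 176395492/32541055 ≈ 5.4207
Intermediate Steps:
V = -46786284/9737 (V = -4805 + 1/9737 = -46786284/9737 ≈ -4805.0)
A = -32541055/9737 (A = 7 - (-46786284/9737 - 1*(-8154)) = 7 - (-46786284/9737 + 8154) = 7 - 1*32609214/9737 = 7 - 32609214/9737 = -32541055/9737 ≈ -3342.0)
-18116/A = -18116/(-32541055/9737) = -18116*(-9737/32541055) = 176395492/32541055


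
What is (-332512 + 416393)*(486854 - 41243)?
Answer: 37378296291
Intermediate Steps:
(-332512 + 416393)*(486854 - 41243) = 83881*445611 = 37378296291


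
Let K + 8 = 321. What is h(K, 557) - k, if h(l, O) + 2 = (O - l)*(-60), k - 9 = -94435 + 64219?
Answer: 15565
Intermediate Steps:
K = 313 (K = -8 + 321 = 313)
k = -30207 (k = 9 + (-94435 + 64219) = 9 - 30216 = -30207)
h(l, O) = -2 - 60*O + 60*l (h(l, O) = -2 + (O - l)*(-60) = -2 + (-60*O + 60*l) = -2 - 60*O + 60*l)
h(K, 557) - k = (-2 - 60*557 + 60*313) - 1*(-30207) = (-2 - 33420 + 18780) + 30207 = -14642 + 30207 = 15565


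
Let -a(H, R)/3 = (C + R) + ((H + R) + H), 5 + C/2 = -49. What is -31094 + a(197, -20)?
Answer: -31832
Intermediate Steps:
C = -108 (C = -10 + 2*(-49) = -10 - 98 = -108)
a(H, R) = 324 - 6*H - 6*R (a(H, R) = -3*((-108 + R) + ((H + R) + H)) = -3*((-108 + R) + (R + 2*H)) = -3*(-108 + 2*H + 2*R) = 324 - 6*H - 6*R)
-31094 + a(197, -20) = -31094 + (324 - 6*197 - 6*(-20)) = -31094 + (324 - 1182 + 120) = -31094 - 738 = -31832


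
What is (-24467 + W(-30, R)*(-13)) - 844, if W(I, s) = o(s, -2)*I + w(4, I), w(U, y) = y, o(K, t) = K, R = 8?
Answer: -21801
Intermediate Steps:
W(I, s) = I + I*s (W(I, s) = s*I + I = I*s + I = I + I*s)
(-24467 + W(-30, R)*(-13)) - 844 = (-24467 - 30*(1 + 8)*(-13)) - 844 = (-24467 - 30*9*(-13)) - 844 = (-24467 - 270*(-13)) - 844 = (-24467 + 3510) - 844 = -20957 - 844 = -21801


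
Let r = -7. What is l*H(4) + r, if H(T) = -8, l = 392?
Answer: -3143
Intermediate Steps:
l*H(4) + r = 392*(-8) - 7 = -3136 - 7 = -3143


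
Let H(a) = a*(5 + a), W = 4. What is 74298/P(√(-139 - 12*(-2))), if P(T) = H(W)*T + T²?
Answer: -74298*√115/(-4140*I + 115*√115) ≈ -52.656 - 176.77*I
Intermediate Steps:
P(T) = T² + 36*T (P(T) = (4*(5 + 4))*T + T² = (4*9)*T + T² = 36*T + T² = T² + 36*T)
74298/P(√(-139 - 12*(-2))) = 74298/((√(-139 - 12*(-2))*(36 + √(-139 - 12*(-2))))) = 74298/((√(-139 + 24)*(36 + √(-139 + 24)))) = 74298/((√(-115)*(36 + √(-115)))) = 74298/(((I*√115)*(36 + I*√115))) = 74298/((I*√115*(36 + I*√115))) = 74298*(-I*√115/(115*(36 + I*√115))) = -74298*I*√115/(115*(36 + I*√115))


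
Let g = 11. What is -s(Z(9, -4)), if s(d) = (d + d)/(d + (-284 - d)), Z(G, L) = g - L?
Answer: 15/142 ≈ 0.10563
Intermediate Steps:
Z(G, L) = 11 - L
s(d) = -d/142 (s(d) = (2*d)/(-284) = (2*d)*(-1/284) = -d/142)
-s(Z(9, -4)) = -(-1)*(11 - 1*(-4))/142 = -(-1)*(11 + 4)/142 = -(-1)*15/142 = -1*(-15/142) = 15/142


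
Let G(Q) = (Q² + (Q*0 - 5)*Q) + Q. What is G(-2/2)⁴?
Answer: 625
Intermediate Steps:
G(Q) = Q² - 4*Q (G(Q) = (Q² + (0 - 5)*Q) + Q = (Q² - 5*Q) + Q = Q² - 4*Q)
G(-2/2)⁴ = ((-2/2)*(-4 - 2/2))⁴ = ((-2*½)*(-4 - 2*½))⁴ = (-(-4 - 1))⁴ = (-1*(-5))⁴ = 5⁴ = 625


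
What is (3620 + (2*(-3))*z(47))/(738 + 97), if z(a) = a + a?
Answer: 3056/835 ≈ 3.6599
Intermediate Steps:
z(a) = 2*a
(3620 + (2*(-3))*z(47))/(738 + 97) = (3620 + (2*(-3))*(2*47))/(738 + 97) = (3620 - 6*94)/835 = (3620 - 564)*(1/835) = 3056*(1/835) = 3056/835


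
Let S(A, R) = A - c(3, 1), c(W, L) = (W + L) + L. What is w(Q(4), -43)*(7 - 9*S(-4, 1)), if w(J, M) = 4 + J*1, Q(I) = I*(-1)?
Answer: 0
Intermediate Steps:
Q(I) = -I
w(J, M) = 4 + J
c(W, L) = W + 2*L (c(W, L) = (L + W) + L = W + 2*L)
S(A, R) = -5 + A (S(A, R) = A - (3 + 2*1) = A - (3 + 2) = A - 1*5 = A - 5 = -5 + A)
w(Q(4), -43)*(7 - 9*S(-4, 1)) = (4 - 1*4)*(7 - 9*(-5 - 4)) = (4 - 4)*(7 - 9*(-9)) = 0*(7 + 81) = 0*88 = 0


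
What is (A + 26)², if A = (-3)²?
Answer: 1225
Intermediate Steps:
A = 9
(A + 26)² = (9 + 26)² = 35² = 1225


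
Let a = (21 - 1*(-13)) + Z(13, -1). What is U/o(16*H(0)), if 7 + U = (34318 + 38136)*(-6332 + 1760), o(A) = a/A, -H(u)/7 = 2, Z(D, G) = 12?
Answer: 37101085840/23 ≈ 1.6131e+9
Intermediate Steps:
H(u) = -14 (H(u) = -7*2 = -14)
a = 46 (a = (21 - 1*(-13)) + 12 = (21 + 13) + 12 = 34 + 12 = 46)
o(A) = 46/A
U = -331259695 (U = -7 + (34318 + 38136)*(-6332 + 1760) = -7 + 72454*(-4572) = -7 - 331259688 = -331259695)
U/o(16*H(0)) = -331259695/(46/((16*(-14)))) = -331259695/(46/(-224)) = -331259695/(46*(-1/224)) = -331259695/(-23/112) = -331259695*(-112/23) = 37101085840/23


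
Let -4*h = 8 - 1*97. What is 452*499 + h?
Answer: 902281/4 ≈ 2.2557e+5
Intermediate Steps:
h = 89/4 (h = -(8 - 1*97)/4 = -(8 - 97)/4 = -¼*(-89) = 89/4 ≈ 22.250)
452*499 + h = 452*499 + 89/4 = 225548 + 89/4 = 902281/4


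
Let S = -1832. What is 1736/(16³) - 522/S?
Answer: 83101/117248 ≈ 0.70876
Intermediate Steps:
1736/(16³) - 522/S = 1736/(16³) - 522/(-1832) = 1736/4096 - 522*(-1/1832) = 1736*(1/4096) + 261/916 = 217/512 + 261/916 = 83101/117248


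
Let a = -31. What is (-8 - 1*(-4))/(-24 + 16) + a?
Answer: -61/2 ≈ -30.500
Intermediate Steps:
(-8 - 1*(-4))/(-24 + 16) + a = (-8 - 1*(-4))/(-24 + 16) - 31 = (-8 + 4)/(-8) - 31 = -1/8*(-4) - 31 = 1/2 - 31 = -61/2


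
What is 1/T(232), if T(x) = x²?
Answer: 1/53824 ≈ 1.8579e-5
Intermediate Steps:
1/T(232) = 1/(232²) = 1/53824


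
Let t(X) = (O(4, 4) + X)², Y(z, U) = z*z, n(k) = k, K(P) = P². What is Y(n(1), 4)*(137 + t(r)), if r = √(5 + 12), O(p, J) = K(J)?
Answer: 410 + 32*√17 ≈ 541.94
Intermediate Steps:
O(p, J) = J²
Y(z, U) = z²
r = √17 ≈ 4.1231
t(X) = (16 + X)² (t(X) = (4² + X)² = (16 + X)²)
Y(n(1), 4)*(137 + t(r)) = 1²*(137 + (16 + √17)²) = 1*(137 + (16 + √17)²) = 137 + (16 + √17)²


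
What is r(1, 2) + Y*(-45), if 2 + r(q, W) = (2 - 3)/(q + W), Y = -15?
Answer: 2018/3 ≈ 672.67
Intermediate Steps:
r(q, W) = -2 - 1/(W + q) (r(q, W) = -2 + (2 - 3)/(q + W) = -2 - 1/(W + q))
r(1, 2) + Y*(-45) = (-1 - 2*2 - 2*1)/(2 + 1) - 15*(-45) = (-1 - 4 - 2)/3 + 675 = (⅓)*(-7) + 675 = -7/3 + 675 = 2018/3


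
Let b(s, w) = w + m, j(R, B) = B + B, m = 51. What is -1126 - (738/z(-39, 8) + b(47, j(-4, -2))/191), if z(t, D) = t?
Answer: -2749483/2483 ≈ -1107.3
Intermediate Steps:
j(R, B) = 2*B
b(s, w) = 51 + w (b(s, w) = w + 51 = 51 + w)
-1126 - (738/z(-39, 8) + b(47, j(-4, -2))/191) = -1126 - (738/(-39) + (51 + 2*(-2))/191) = -1126 - (738*(-1/39) + (51 - 4)*(1/191)) = -1126 - (-246/13 + 47*(1/191)) = -1126 - (-246/13 + 47/191) = -1126 - 1*(-46375/2483) = -1126 + 46375/2483 = -2749483/2483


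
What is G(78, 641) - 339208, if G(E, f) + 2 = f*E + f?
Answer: -288571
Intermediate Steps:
G(E, f) = -2 + f + E*f (G(E, f) = -2 + (f*E + f) = -2 + (E*f + f) = -2 + (f + E*f) = -2 + f + E*f)
G(78, 641) - 339208 = (-2 + 641 + 78*641) - 339208 = (-2 + 641 + 49998) - 339208 = 50637 - 339208 = -288571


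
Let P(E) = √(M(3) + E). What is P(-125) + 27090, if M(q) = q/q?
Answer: 27090 + 2*I*√31 ≈ 27090.0 + 11.136*I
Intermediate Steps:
M(q) = 1
P(E) = √(1 + E)
P(-125) + 27090 = √(1 - 125) + 27090 = √(-124) + 27090 = 2*I*√31 + 27090 = 27090 + 2*I*√31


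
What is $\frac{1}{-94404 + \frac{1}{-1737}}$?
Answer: $- \frac{1737}{163979749} \approx -1.0593 \cdot 10^{-5}$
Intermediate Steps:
$\frac{1}{-94404 + \frac{1}{-1737}} = \frac{1}{-94404 - \frac{1}{1737}} = \frac{1}{- \frac{163979749}{1737}} = - \frac{1737}{163979749}$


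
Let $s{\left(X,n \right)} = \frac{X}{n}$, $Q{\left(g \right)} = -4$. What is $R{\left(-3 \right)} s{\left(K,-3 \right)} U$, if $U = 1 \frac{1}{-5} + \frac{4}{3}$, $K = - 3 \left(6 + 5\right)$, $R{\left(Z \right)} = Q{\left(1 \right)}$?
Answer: $- \frac{748}{15} \approx -49.867$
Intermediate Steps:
$R{\left(Z \right)} = -4$
$K = -33$ ($K = \left(-3\right) 11 = -33$)
$U = \frac{17}{15}$ ($U = 1 \left(- \frac{1}{5}\right) + 4 \cdot \frac{1}{3} = - \frac{1}{5} + \frac{4}{3} = \frac{17}{15} \approx 1.1333$)
$R{\left(-3 \right)} s{\left(K,-3 \right)} U = - 4 \left(- \frac{33}{-3}\right) \frac{17}{15} = - 4 \left(\left(-33\right) \left(- \frac{1}{3}\right)\right) \frac{17}{15} = \left(-4\right) 11 \cdot \frac{17}{15} = \left(-44\right) \frac{17}{15} = - \frac{748}{15}$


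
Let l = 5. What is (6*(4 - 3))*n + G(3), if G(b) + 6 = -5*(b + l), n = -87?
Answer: -568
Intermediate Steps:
G(b) = -31 - 5*b (G(b) = -6 - 5*(b + 5) = -6 - 5*(5 + b) = -6 + (-25 - 5*b) = -31 - 5*b)
(6*(4 - 3))*n + G(3) = (6*(4 - 3))*(-87) + (-31 - 5*3) = (6*1)*(-87) + (-31 - 15) = 6*(-87) - 46 = -522 - 46 = -568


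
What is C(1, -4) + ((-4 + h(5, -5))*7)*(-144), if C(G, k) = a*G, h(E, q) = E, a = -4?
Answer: -1012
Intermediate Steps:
C(G, k) = -4*G
C(1, -4) + ((-4 + h(5, -5))*7)*(-144) = -4*1 + ((-4 + 5)*7)*(-144) = -4 + (1*7)*(-144) = -4 + 7*(-144) = -4 - 1008 = -1012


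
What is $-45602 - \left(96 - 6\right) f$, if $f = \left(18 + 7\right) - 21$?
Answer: $-45962$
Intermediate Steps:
$f = 4$ ($f = 25 - 21 = 4$)
$-45602 - \left(96 - 6\right) f = -45602 - \left(96 - 6\right) 4 = -45602 - 90 \cdot 4 = -45602 - 360 = -45962$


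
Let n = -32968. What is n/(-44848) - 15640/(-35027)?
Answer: 232024107/196361362 ≈ 1.1816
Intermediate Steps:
n/(-44848) - 15640/(-35027) = -32968/(-44848) - 15640/(-35027) = -32968*(-1/44848) - 15640*(-1/35027) = 4121/5606 + 15640/35027 = 232024107/196361362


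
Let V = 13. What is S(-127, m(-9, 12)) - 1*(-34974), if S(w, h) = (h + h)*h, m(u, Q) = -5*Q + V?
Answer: 39392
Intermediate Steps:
m(u, Q) = 13 - 5*Q (m(u, Q) = -5*Q + 13 = 13 - 5*Q)
S(w, h) = 2*h² (S(w, h) = (2*h)*h = 2*h²)
S(-127, m(-9, 12)) - 1*(-34974) = 2*(13 - 5*12)² - 1*(-34974) = 2*(13 - 60)² + 34974 = 2*(-47)² + 34974 = 2*2209 + 34974 = 4418 + 34974 = 39392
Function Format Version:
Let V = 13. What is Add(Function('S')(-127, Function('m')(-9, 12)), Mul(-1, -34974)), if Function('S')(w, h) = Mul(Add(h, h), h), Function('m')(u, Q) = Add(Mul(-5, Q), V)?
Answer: 39392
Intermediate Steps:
Function('m')(u, Q) = Add(13, Mul(-5, Q)) (Function('m')(u, Q) = Add(Mul(-5, Q), 13) = Add(13, Mul(-5, Q)))
Function('S')(w, h) = Mul(2, Pow(h, 2)) (Function('S')(w, h) = Mul(Mul(2, h), h) = Mul(2, Pow(h, 2)))
Add(Function('S')(-127, Function('m')(-9, 12)), Mul(-1, -34974)) = Add(Mul(2, Pow(Add(13, Mul(-5, 12)), 2)), Mul(-1, -34974)) = Add(Mul(2, Pow(Add(13, -60), 2)), 34974) = Add(Mul(2, Pow(-47, 2)), 34974) = Add(Mul(2, 2209), 34974) = Add(4418, 34974) = 39392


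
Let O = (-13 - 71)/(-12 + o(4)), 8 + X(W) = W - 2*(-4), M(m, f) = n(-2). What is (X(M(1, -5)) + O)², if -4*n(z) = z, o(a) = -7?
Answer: 34969/1444 ≈ 24.217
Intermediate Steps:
n(z) = -z/4
M(m, f) = ½ (M(m, f) = -¼*(-2) = ½)
X(W) = W (X(W) = -8 + (W - 2*(-4)) = -8 + (W + 8) = -8 + (8 + W) = W)
O = 84/19 (O = (-13 - 71)/(-12 - 7) = -84/(-19) = -84*(-1/19) = 84/19 ≈ 4.4211)
(X(M(1, -5)) + O)² = (½ + 84/19)² = (187/38)² = 34969/1444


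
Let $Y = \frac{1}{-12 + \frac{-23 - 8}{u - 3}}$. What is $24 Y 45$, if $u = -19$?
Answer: $- \frac{23760}{233} \approx -101.97$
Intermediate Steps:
$Y = - \frac{22}{233}$ ($Y = \frac{1}{-12 + \frac{-23 - 8}{-19 - 3}} = \frac{1}{-12 - \frac{31}{-22}} = \frac{1}{-12 - - \frac{31}{22}} = \frac{1}{-12 + \frac{31}{22}} = \frac{1}{- \frac{233}{22}} = - \frac{22}{233} \approx -0.094421$)
$24 Y 45 = 24 \left(- \frac{22}{233}\right) 45 = \left(- \frac{528}{233}\right) 45 = - \frac{23760}{233}$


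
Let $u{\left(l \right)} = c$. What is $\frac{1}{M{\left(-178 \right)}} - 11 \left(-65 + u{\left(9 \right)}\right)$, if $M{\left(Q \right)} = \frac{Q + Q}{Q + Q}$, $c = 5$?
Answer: $661$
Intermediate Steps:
$u{\left(l \right)} = 5$
$M{\left(Q \right)} = 1$ ($M{\left(Q \right)} = \frac{2 Q}{2 Q} = 2 Q \frac{1}{2 Q} = 1$)
$\frac{1}{M{\left(-178 \right)}} - 11 \left(-65 + u{\left(9 \right)}\right) = 1^{-1} - 11 \left(-65 + 5\right) = 1 - -660 = 1 + 660 = 661$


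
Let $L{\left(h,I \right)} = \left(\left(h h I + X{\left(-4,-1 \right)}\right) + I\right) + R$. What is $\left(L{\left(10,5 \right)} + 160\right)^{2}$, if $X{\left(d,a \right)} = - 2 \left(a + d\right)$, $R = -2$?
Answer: $452929$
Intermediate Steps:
$X{\left(d,a \right)} = - 2 a - 2 d$
$L{\left(h,I \right)} = 8 + I + I h^{2}$ ($L{\left(h,I \right)} = \left(\left(h h I - -10\right) + I\right) - 2 = \left(\left(h^{2} I + \left(2 + 8\right)\right) + I\right) - 2 = \left(\left(I h^{2} + 10\right) + I\right) - 2 = \left(\left(10 + I h^{2}\right) + I\right) - 2 = \left(10 + I + I h^{2}\right) - 2 = 8 + I + I h^{2}$)
$\left(L{\left(10,5 \right)} + 160\right)^{2} = \left(\left(8 + 5 + 5 \cdot 10^{2}\right) + 160\right)^{2} = \left(\left(8 + 5 + 5 \cdot 100\right) + 160\right)^{2} = \left(\left(8 + 5 + 500\right) + 160\right)^{2} = \left(513 + 160\right)^{2} = 673^{2} = 452929$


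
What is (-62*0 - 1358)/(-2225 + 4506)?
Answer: -1358/2281 ≈ -0.59535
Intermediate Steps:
(-62*0 - 1358)/(-2225 + 4506) = (0 - 1358)/2281 = -1358*1/2281 = -1358/2281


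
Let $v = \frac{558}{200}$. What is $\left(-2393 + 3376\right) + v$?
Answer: $\frac{98579}{100} \approx 985.79$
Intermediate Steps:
$v = \frac{279}{100}$ ($v = 558 \cdot \frac{1}{200} = \frac{279}{100} \approx 2.79$)
$\left(-2393 + 3376\right) + v = \left(-2393 + 3376\right) + \frac{279}{100} = 983 + \frac{279}{100} = \frac{98579}{100}$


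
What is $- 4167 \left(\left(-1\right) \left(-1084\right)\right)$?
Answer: $-4517028$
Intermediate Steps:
$- 4167 \left(\left(-1\right) \left(-1084\right)\right) = \left(-4167\right) 1084 = -4517028$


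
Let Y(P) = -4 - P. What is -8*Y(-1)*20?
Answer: 480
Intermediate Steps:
-8*Y(-1)*20 = -8*(-4 - 1*(-1))*20 = -8*(-4 + 1)*20 = -8*(-3)*20 = 24*20 = 480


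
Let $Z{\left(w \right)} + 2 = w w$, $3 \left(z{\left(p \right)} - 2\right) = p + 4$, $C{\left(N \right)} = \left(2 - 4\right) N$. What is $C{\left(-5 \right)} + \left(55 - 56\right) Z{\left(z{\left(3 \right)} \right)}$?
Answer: $- \frac{61}{9} \approx -6.7778$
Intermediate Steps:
$C{\left(N \right)} = - 2 N$
$z{\left(p \right)} = \frac{10}{3} + \frac{p}{3}$ ($z{\left(p \right)} = 2 + \frac{p + 4}{3} = 2 + \frac{4 + p}{3} = 2 + \left(\frac{4}{3} + \frac{p}{3}\right) = \frac{10}{3} + \frac{p}{3}$)
$Z{\left(w \right)} = -2 + w^{2}$ ($Z{\left(w \right)} = -2 + w w = -2 + w^{2}$)
$C{\left(-5 \right)} + \left(55 - 56\right) Z{\left(z{\left(3 \right)} \right)} = \left(-2\right) \left(-5\right) + \left(55 - 56\right) \left(-2 + \left(\frac{10}{3} + \frac{1}{3} \cdot 3\right)^{2}\right) = 10 - \left(-2 + \left(\frac{10}{3} + 1\right)^{2}\right) = 10 - \left(-2 + \left(\frac{13}{3}\right)^{2}\right) = 10 - \left(-2 + \frac{169}{9}\right) = 10 - \frac{151}{9} = - \frac{61}{9}$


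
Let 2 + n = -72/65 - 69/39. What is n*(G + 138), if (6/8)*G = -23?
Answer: -102074/195 ≈ -523.46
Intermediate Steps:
G = -92/3 (G = (4/3)*(-23) = -92/3 ≈ -30.667)
n = -317/65 (n = -2 + (-72/65 - 69/39) = -2 + (-72*1/65 - 69*1/39) = -2 + (-72/65 - 23/13) = -2 - 187/65 = -317/65 ≈ -4.8769)
n*(G + 138) = -317*(-92/3 + 138)/65 = -317/65*322/3 = -102074/195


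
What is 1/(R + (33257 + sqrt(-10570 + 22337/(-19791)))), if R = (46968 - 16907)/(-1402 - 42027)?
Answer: 33550554689250624/1115778238694705560403 - 5658234123*I*sqrt(460059842193)/41283794831704105734911 ≈ 3.0069e-5 - 9.2963e-8*I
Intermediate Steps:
R = -30061/43429 (R = 30061/(-43429) = 30061*(-1/43429) = -30061/43429 ≈ -0.69219)
1/(R + (33257 + sqrt(-10570 + 22337/(-19791)))) = 1/(-30061/43429 + (33257 + sqrt(-10570 + 22337/(-19791)))) = 1/(-30061/43429 + (33257 + sqrt(-10570 + 22337*(-1/19791)))) = 1/(-30061/43429 + (33257 + sqrt(-10570 - 22337/19791))) = 1/(-30061/43429 + (33257 + sqrt(-209213207/19791))) = 1/(-30061/43429 + (33257 + I*sqrt(460059842193)/6597)) = 1/(1444288192/43429 + I*sqrt(460059842193)/6597)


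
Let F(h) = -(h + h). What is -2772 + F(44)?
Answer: -2860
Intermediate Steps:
F(h) = -2*h
-2772 + F(44) = -2772 - 2*44 = -2772 - 88 = -2860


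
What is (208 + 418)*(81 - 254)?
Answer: -108298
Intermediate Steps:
(208 + 418)*(81 - 254) = 626*(-173) = -108298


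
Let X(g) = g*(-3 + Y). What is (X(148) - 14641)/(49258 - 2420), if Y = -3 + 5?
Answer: -14789/46838 ≈ -0.31575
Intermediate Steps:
Y = 2
X(g) = -g (X(g) = g*(-3 + 2) = g*(-1) = -g)
(X(148) - 14641)/(49258 - 2420) = (-1*148 - 14641)/(49258 - 2420) = (-148 - 14641)/46838 = -14789*1/46838 = -14789/46838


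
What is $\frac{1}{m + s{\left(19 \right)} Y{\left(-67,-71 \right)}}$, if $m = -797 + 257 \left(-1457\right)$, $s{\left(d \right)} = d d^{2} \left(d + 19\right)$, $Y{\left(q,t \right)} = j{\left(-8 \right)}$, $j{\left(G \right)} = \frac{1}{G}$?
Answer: $- \frac{4}{1631305} \approx -2.452 \cdot 10^{-6}$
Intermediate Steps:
$Y{\left(q,t \right)} = - \frac{1}{8}$ ($Y{\left(q,t \right)} = \frac{1}{-8} = - \frac{1}{8}$)
$s{\left(d \right)} = d^{3} \left(19 + d\right)$
$m = -375246$ ($m = -797 - 374449 = -375246$)
$\frac{1}{m + s{\left(19 \right)} Y{\left(-67,-71 \right)}} = \frac{1}{-375246 + 19^{3} \left(19 + 19\right) \left(- \frac{1}{8}\right)} = \frac{1}{-375246 + 6859 \cdot 38 \left(- \frac{1}{8}\right)} = \frac{1}{-375246 + 260642 \left(- \frac{1}{8}\right)} = \frac{1}{-375246 - \frac{130321}{4}} = \frac{1}{- \frac{1631305}{4}} = - \frac{4}{1631305}$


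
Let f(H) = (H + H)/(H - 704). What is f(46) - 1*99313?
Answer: -32674023/329 ≈ -99313.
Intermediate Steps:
f(H) = 2*H/(-704 + H) (f(H) = (2*H)/(-704 + H) = 2*H/(-704 + H))
f(46) - 1*99313 = 2*46/(-704 + 46) - 1*99313 = 2*46/(-658) - 99313 = 2*46*(-1/658) - 99313 = -46/329 - 99313 = -32674023/329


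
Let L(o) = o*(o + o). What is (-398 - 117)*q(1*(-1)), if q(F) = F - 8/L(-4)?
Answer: 2575/4 ≈ 643.75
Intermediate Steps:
L(o) = 2*o**2 (L(o) = o*(2*o) = 2*o**2)
q(F) = -1/4 + F (q(F) = F - 8/(2*(-4)**2) = F - 8/(2*16) = F - 8/32 = F - 8*1/32 = F - 1/4 = -1/4 + F)
(-398 - 117)*q(1*(-1)) = (-398 - 117)*(-1/4 + 1*(-1)) = -515*(-1/4 - 1) = -515*(-5/4) = 2575/4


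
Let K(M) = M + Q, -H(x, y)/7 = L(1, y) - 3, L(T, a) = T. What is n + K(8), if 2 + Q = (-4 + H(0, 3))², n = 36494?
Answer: 36600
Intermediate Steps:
H(x, y) = 14 (H(x, y) = -7*(1 - 3) = -7*(-2) = 14)
Q = 98 (Q = -2 + (-4 + 14)² = -2 + 10² = -2 + 100 = 98)
K(M) = 98 + M (K(M) = M + 98 = 98 + M)
n + K(8) = 36494 + (98 + 8) = 36494 + 106 = 36600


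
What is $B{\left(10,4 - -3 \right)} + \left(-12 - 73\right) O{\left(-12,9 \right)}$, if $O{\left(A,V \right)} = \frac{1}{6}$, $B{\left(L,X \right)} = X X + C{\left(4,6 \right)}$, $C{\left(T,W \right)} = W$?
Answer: $\frac{245}{6} \approx 40.833$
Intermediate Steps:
$B{\left(L,X \right)} = 6 + X^{2}$ ($B{\left(L,X \right)} = X X + 6 = X^{2} + 6 = 6 + X^{2}$)
$O{\left(A,V \right)} = \frac{1}{6}$
$B{\left(10,4 - -3 \right)} + \left(-12 - 73\right) O{\left(-12,9 \right)} = \left(6 + \left(4 - -3\right)^{2}\right) + \left(-12 - 73\right) \frac{1}{6} = \left(6 + \left(4 + 3\right)^{2}\right) - \frac{85}{6} = \left(6 + 7^{2}\right) - \frac{85}{6} = \left(6 + 49\right) - \frac{85}{6} = 55 - \frac{85}{6} = \frac{245}{6}$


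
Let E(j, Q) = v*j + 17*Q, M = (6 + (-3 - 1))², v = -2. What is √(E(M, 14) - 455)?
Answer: 15*I ≈ 15.0*I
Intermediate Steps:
M = 4 (M = (6 - 4)² = 2² = 4)
E(j, Q) = -2*j + 17*Q
√(E(M, 14) - 455) = √((-2*4 + 17*14) - 455) = √((-8 + 238) - 455) = √(230 - 455) = √(-225) = 15*I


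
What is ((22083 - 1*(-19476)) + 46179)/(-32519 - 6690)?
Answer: -87738/39209 ≈ -2.2377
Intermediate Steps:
((22083 - 1*(-19476)) + 46179)/(-32519 - 6690) = ((22083 + 19476) + 46179)/(-39209) = (41559 + 46179)*(-1/39209) = 87738*(-1/39209) = -87738/39209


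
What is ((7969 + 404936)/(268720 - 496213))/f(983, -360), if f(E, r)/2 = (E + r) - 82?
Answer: -137635/82049142 ≈ -0.0016775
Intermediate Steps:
f(E, r) = -164 + 2*E + 2*r (f(E, r) = 2*((E + r) - 82) = 2*(-82 + E + r) = -164 + 2*E + 2*r)
((7969 + 404936)/(268720 - 496213))/f(983, -360) = ((7969 + 404936)/(268720 - 496213))/(-164 + 2*983 + 2*(-360)) = (412905/(-227493))/(-164 + 1966 - 720) = (412905*(-1/227493))/1082 = -137635/75831*1/1082 = -137635/82049142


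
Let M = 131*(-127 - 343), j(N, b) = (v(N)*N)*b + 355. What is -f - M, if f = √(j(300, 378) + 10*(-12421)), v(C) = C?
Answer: 61570 - √33896145 ≈ 55748.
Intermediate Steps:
j(N, b) = 355 + b*N² (j(N, b) = (N*N)*b + 355 = N²*b + 355 = b*N² + 355 = 355 + b*N²)
f = √33896145 (f = √((355 + 378*300²) + 10*(-12421)) = √((355 + 378*90000) - 124210) = √((355 + 34020000) - 124210) = √(34020355 - 124210) = √33896145 ≈ 5822.0)
M = -61570 (M = 131*(-470) = -61570)
-f - M = -√33896145 - 1*(-61570) = -√33896145 + 61570 = 61570 - √33896145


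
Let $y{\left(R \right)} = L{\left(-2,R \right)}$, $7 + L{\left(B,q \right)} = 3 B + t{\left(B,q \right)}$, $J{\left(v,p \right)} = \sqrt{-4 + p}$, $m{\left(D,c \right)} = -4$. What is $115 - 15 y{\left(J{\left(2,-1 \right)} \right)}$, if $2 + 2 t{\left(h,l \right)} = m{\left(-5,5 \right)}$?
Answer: $355$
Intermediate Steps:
$t{\left(h,l \right)} = -3$ ($t{\left(h,l \right)} = -1 + \frac{1}{2} \left(-4\right) = -1 - 2 = -3$)
$L{\left(B,q \right)} = -10 + 3 B$ ($L{\left(B,q \right)} = -7 + \left(3 B - 3\right) = -7 + \left(-3 + 3 B\right) = -10 + 3 B$)
$y{\left(R \right)} = -16$ ($y{\left(R \right)} = -10 + 3 \left(-2\right) = -10 - 6 = -16$)
$115 - 15 y{\left(J{\left(2,-1 \right)} \right)} = 115 - -240 = 115 + 240 = 355$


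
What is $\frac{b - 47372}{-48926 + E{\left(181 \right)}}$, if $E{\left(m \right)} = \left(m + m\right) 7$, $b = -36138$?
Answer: $\frac{41755}{23196} \approx 1.8001$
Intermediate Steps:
$E{\left(m \right)} = 14 m$ ($E{\left(m \right)} = 2 m 7 = 14 m$)
$\frac{b - 47372}{-48926 + E{\left(181 \right)}} = \frac{-36138 - 47372}{-48926 + 14 \cdot 181} = - \frac{83510}{-48926 + 2534} = - \frac{83510}{-46392} = \left(-83510\right) \left(- \frac{1}{46392}\right) = \frac{41755}{23196}$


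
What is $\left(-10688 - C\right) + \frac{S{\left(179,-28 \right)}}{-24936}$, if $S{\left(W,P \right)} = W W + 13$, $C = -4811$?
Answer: $- \frac{73290463}{12468} \approx -5878.3$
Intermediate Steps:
$S{\left(W,P \right)} = 13 + W^{2}$ ($S{\left(W,P \right)} = W^{2} + 13 = 13 + W^{2}$)
$\left(-10688 - C\right) + \frac{S{\left(179,-28 \right)}}{-24936} = \left(-10688 - -4811\right) + \frac{13 + 179^{2}}{-24936} = \left(-10688 + 4811\right) + \left(13 + 32041\right) \left(- \frac{1}{24936}\right) = -5877 + 32054 \left(- \frac{1}{24936}\right) = -5877 - \frac{16027}{12468} = - \frac{73290463}{12468}$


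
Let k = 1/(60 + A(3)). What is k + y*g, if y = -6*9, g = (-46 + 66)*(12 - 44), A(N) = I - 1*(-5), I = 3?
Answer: 2350081/68 ≈ 34560.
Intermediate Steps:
A(N) = 8 (A(N) = 3 - 1*(-5) = 3 + 5 = 8)
g = -640 (g = 20*(-32) = -640)
y = -54
k = 1/68 (k = 1/(60 + 8) = 1/68 ≈ 0.014706)
k + y*g = 1/68 - 54*(-640) = 1/68 + 34560 = 2350081/68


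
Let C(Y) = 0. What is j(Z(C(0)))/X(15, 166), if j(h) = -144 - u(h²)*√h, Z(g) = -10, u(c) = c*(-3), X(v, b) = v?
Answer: -48/5 + 20*I*√10 ≈ -9.6 + 63.246*I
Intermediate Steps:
u(c) = -3*c
j(h) = -144 + 3*h^(5/2) (j(h) = -144 - (-3*h²)*√h = -144 - (-3)*h^(5/2) = -144 + 3*h^(5/2))
j(Z(C(0)))/X(15, 166) = (-144 + 3*(-10)^(5/2))/15 = (-144 + 3*(100*I*√10))*(1/15) = (-144 + 300*I*√10)*(1/15) = -48/5 + 20*I*√10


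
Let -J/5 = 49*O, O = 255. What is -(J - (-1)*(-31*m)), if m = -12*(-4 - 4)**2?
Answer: 38667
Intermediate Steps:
m = -768 (m = -12*(-8)**2 = -12*64 = -768)
J = -62475 (J = -245*255 = -5*12495 = -62475)
-(J - (-1)*(-31*m)) = -(-62475 - (-1)*(-31*(-768))) = -(-62475 - (-1)*23808) = -(-62475 - 1*(-23808)) = -(-62475 + 23808) = -1*(-38667) = 38667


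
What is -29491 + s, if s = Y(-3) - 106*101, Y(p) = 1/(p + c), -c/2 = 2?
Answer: -281380/7 ≈ -40197.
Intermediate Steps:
c = -4 (c = -2*2 = -4)
Y(p) = 1/(-4 + p) (Y(p) = 1/(p - 4) = 1/(-4 + p))
s = -74943/7 (s = 1/(-4 - 3) - 106*101 = 1/(-7) - 10706 = -1/7 - 10706 = -74943/7 ≈ -10706.)
-29491 + s = -29491 - 74943/7 = -281380/7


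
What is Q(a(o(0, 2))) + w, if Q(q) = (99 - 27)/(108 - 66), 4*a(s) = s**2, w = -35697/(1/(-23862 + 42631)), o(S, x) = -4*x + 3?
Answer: -4689978939/7 ≈ -6.7000e+8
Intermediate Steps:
o(S, x) = 3 - 4*x
w = -669996993 (w = -35697/(1/18769) = -35697/1/18769 = -35697*18769 = -669996993)
a(s) = s**2/4
Q(q) = 12/7 (Q(q) = 72/42 = 72*(1/42) = 12/7)
Q(a(o(0, 2))) + w = 12/7 - 669996993 = -4689978939/7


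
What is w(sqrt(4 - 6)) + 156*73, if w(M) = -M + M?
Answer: 11388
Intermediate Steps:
w(M) = 0
w(sqrt(4 - 6)) + 156*73 = 0 + 156*73 = 0 + 11388 = 11388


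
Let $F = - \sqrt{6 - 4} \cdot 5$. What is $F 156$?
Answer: $- 780 \sqrt{2} \approx -1103.1$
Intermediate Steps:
$F = - 5 \sqrt{2}$ ($F = - \sqrt{2} \cdot 5 = - 5 \sqrt{2} \approx -7.0711$)
$F 156 = - 5 \sqrt{2} \cdot 156 = - 780 \sqrt{2}$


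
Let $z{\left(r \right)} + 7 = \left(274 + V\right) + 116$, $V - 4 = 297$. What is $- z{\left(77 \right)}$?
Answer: $-684$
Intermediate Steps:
$V = 301$ ($V = 4 + 297 = 301$)
$z{\left(r \right)} = 684$ ($z{\left(r \right)} = -7 + \left(\left(274 + 301\right) + 116\right) = -7 + \left(575 + 116\right) = -7 + 691 = 684$)
$- z{\left(77 \right)} = \left(-1\right) 684 = -684$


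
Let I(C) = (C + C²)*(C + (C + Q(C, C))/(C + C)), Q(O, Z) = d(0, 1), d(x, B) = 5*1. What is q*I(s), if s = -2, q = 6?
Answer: -33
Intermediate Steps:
d(x, B) = 5
Q(O, Z) = 5
I(C) = (C + C²)*(C + (5 + C)/(2*C)) (I(C) = (C + C²)*(C + (C + 5)/(C + C)) = (C + C²)*(C + (5 + C)/((2*C))) = (C + C²)*(C + (5 + C)*(1/(2*C))) = (C + C²)*(C + (5 + C)/(2*C)))
q*I(s) = 6*(5/2 + (-2)³ + 3*(-2) + (3/2)*(-2)²) = 6*(5/2 - 8 - 6 + (3/2)*4) = 6*(5/2 - 8 - 6 + 6) = 6*(-11/2) = -33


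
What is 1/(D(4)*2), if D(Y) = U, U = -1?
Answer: -1/2 ≈ -0.50000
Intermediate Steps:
D(Y) = -1
1/(D(4)*2) = 1/(-1*2) = 1/(-2) = -1/2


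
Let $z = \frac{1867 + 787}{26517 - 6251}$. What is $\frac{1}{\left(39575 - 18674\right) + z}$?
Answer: $\frac{10133}{211791160} \approx 4.7844 \cdot 10^{-5}$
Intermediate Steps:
$z = \frac{1327}{10133}$ ($z = \frac{2654}{20266} = 2654 \cdot \frac{1}{20266} = \frac{1327}{10133} \approx 0.13096$)
$\frac{1}{\left(39575 - 18674\right) + z} = \frac{1}{\left(39575 - 18674\right) + \frac{1327}{10133}} = \frac{1}{20901 + \frac{1327}{10133}} = \frac{1}{\frac{211791160}{10133}} = \frac{10133}{211791160}$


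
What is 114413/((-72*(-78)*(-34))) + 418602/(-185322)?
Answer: -1296574183/453668256 ≈ -2.8580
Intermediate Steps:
114413/((-72*(-78)*(-34))) + 418602/(-185322) = 114413/((5616*(-34))) + 418602*(-1/185322) = 114413/(-190944) - 69767/30887 = 114413*(-1/190944) - 69767/30887 = -8801/14688 - 69767/30887 = -1296574183/453668256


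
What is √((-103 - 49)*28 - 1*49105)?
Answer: 231*I ≈ 231.0*I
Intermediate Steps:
√((-103 - 49)*28 - 1*49105) = √(-152*28 - 49105) = √(-4256 - 49105) = √(-53361) = 231*I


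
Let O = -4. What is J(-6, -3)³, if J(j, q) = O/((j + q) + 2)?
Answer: 64/343 ≈ 0.18659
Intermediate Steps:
J(j, q) = -4/(2 + j + q) (J(j, q) = -4/((j + q) + 2) = -4/(2 + j + q))
J(-6, -3)³ = (-4/(2 - 6 - 3))³ = (-4/(-7))³ = (-4*(-⅐))³ = (4/7)³ = 64/343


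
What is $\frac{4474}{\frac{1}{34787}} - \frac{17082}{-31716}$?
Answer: $\frac{274232461905}{1762} \approx 1.5564 \cdot 10^{8}$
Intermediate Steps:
$\frac{4474}{\frac{1}{34787}} - \frac{17082}{-31716} = 4474 \frac{1}{\frac{1}{34787}} - - \frac{949}{1762} = 4474 \cdot 34787 + \frac{949}{1762} = 155637038 + \frac{949}{1762} = \frac{274232461905}{1762}$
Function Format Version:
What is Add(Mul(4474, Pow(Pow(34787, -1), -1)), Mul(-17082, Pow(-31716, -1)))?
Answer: Rational(274232461905, 1762) ≈ 1.5564e+8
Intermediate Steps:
Add(Mul(4474, Pow(Pow(34787, -1), -1)), Mul(-17082, Pow(-31716, -1))) = Add(Mul(4474, Pow(Rational(1, 34787), -1)), Mul(-17082, Rational(-1, 31716))) = Add(Mul(4474, 34787), Rational(949, 1762)) = Add(155637038, Rational(949, 1762)) = Rational(274232461905, 1762)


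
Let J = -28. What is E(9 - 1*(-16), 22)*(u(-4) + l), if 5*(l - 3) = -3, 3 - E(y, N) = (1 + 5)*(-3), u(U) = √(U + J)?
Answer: 252/5 + 84*I*√2 ≈ 50.4 + 118.79*I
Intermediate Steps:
u(U) = √(-28 + U) (u(U) = √(U - 28) = √(-28 + U))
E(y, N) = 21 (E(y, N) = 3 - (1 + 5)*(-3) = 3 - 6*(-3) = 3 - 1*(-18) = 3 + 18 = 21)
l = 12/5 (l = 3 + (⅕)*(-3) = 3 - ⅗ = 12/5 ≈ 2.4000)
E(9 - 1*(-16), 22)*(u(-4) + l) = 21*(√(-28 - 4) + 12/5) = 21*(√(-32) + 12/5) = 21*(4*I*√2 + 12/5) = 21*(12/5 + 4*I*√2) = 252/5 + 84*I*√2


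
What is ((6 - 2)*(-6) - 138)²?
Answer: 26244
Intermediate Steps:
((6 - 2)*(-6) - 138)² = (4*(-6) - 138)² = (-24 - 138)² = (-162)² = 26244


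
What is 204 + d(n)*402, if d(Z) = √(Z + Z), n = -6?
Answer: 204 + 804*I*√3 ≈ 204.0 + 1392.6*I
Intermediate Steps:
d(Z) = √2*√Z (d(Z) = √(2*Z) = √2*√Z)
204 + d(n)*402 = 204 + (√2*√(-6))*402 = 204 + (√2*(I*√6))*402 = 204 + (2*I*√3)*402 = 204 + 804*I*√3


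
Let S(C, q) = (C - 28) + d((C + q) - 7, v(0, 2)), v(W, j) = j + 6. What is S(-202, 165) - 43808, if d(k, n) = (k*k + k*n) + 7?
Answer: -42447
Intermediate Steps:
v(W, j) = 6 + j
d(k, n) = 7 + k**2 + k*n (d(k, n) = (k**2 + k*n) + 7 = 7 + k**2 + k*n)
S(C, q) = -77 + (-7 + C + q)**2 + 8*q + 9*C (S(C, q) = (C - 28) + (7 + ((C + q) - 7)**2 + ((C + q) - 7)*(6 + 2)) = (-28 + C) + (7 + (-7 + C + q)**2 + (-7 + C + q)*8) = (-28 + C) + (7 + (-7 + C + q)**2 + (-56 + 8*C + 8*q)) = (-28 + C) + (-49 + (-7 + C + q)**2 + 8*C + 8*q) = -77 + (-7 + C + q)**2 + 8*q + 9*C)
S(-202, 165) - 43808 = (-77 + (-7 - 202 + 165)**2 + 8*165 + 9*(-202)) - 43808 = (-77 + (-44)**2 + 1320 - 1818) - 43808 = (-77 + 1936 + 1320 - 1818) - 43808 = 1361 - 43808 = -42447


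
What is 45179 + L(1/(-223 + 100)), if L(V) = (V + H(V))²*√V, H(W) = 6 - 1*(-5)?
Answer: 45179 + 1827904*I*√123/1860867 ≈ 45179.0 + 10.894*I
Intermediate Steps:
H(W) = 11 (H(W) = 6 + 5 = 11)
L(V) = √V*(11 + V)² (L(V) = (V + 11)²*√V = (11 + V)²*√V = √V*(11 + V)²)
45179 + L(1/(-223 + 100)) = 45179 + √(1/(-223 + 100))*(11 + 1/(-223 + 100))² = 45179 + √(1/(-123))*(11 + 1/(-123))² = 45179 + √(-1/123)*(11 - 1/123)² = 45179 + (I*√123/123)*(1352/123)² = 45179 + (I*√123/123)*(1827904/15129) = 45179 + 1827904*I*√123/1860867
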